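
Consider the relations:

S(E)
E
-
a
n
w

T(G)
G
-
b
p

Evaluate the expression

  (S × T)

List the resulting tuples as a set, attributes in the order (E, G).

{(a, b), (a, p), (n, b), (n, p), (w, b), (w, p)}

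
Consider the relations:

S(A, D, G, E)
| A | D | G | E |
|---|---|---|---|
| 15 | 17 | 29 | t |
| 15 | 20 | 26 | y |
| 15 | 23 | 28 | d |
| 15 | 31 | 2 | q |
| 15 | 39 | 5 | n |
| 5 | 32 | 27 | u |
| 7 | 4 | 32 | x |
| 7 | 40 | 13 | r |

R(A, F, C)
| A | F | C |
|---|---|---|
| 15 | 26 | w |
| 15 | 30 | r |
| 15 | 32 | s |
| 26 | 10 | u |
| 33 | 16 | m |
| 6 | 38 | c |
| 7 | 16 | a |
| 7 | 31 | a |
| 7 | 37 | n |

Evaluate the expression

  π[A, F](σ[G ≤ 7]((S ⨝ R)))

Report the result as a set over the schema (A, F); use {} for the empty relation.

Natural join on A: {(15, 17, 29, t, 26, w), (15, 17, 29, t, 30, r), (15, 17, 29, t, 32, s), (15, 20, 26, y, 26, w), (15, 20, 26, y, 30, r), (15, 20, 26, y, 32, s), (15, 23, 28, d, 26, w), (15, 23, 28, d, 30, r), (15, 23, 28, d, 32, s), (15, 31, 2, q, 26, w), (15, 31, 2, q, 30, r), (15, 31, 2, q, 32, s), (15, 39, 5, n, 26, w), (15, 39, 5, n, 30, r), (15, 39, 5, n, 32, s), (7, 4, 32, x, 16, a), (7, 4, 32, x, 31, a), (7, 4, 32, x, 37, n), (7, 40, 13, r, 16, a), (7, 40, 13, r, 31, a), (7, 40, 13, r, 37, n)}
σ[G ≤ 7]: keep tuples satisfying G ≤ 7 → {(15, 31, 2, q, 26, w), (15, 31, 2, q, 30, r), (15, 31, 2, q, 32, s), (15, 39, 5, n, 26, w), (15, 39, 5, n, 30, r), (15, 39, 5, n, 32, s)}
π_{A, F} gives {(15, 26), (15, 30), (15, 32)} (3 duplicate(s) eliminated).

{(15, 26), (15, 30), (15, 32)}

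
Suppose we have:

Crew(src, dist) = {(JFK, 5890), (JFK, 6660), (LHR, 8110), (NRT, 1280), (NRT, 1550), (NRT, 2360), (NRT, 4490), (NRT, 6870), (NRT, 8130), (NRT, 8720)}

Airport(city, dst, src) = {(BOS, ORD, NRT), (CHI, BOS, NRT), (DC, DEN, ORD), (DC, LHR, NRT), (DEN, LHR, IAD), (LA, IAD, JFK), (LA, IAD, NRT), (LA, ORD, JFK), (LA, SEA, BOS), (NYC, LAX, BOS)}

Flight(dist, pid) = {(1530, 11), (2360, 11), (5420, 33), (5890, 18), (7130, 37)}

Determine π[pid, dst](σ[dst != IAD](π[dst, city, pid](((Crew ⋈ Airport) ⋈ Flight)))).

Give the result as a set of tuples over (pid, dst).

Joining Crew and Airport on src yields {(JFK, 5890, LA, IAD), (JFK, 5890, LA, ORD), (JFK, 6660, LA, IAD), (JFK, 6660, LA, ORD), (NRT, 1280, BOS, ORD), (NRT, 1280, CHI, BOS), (NRT, 1280, DC, LHR), (NRT, 1280, LA, IAD), (NRT, 1550, BOS, ORD), (NRT, 1550, CHI, BOS), (NRT, 1550, DC, LHR), (NRT, 1550, LA, IAD), (NRT, 2360, BOS, ORD), (NRT, 2360, CHI, BOS), (NRT, 2360, DC, LHR), (NRT, 2360, LA, IAD), (NRT, 4490, BOS, ORD), (NRT, 4490, CHI, BOS), (NRT, 4490, DC, LHR), (NRT, 4490, LA, IAD), (NRT, 6870, BOS, ORD), (NRT, 6870, CHI, BOS), (NRT, 6870, DC, LHR), (NRT, 6870, LA, IAD), (NRT, 8130, BOS, ORD), (NRT, 8130, CHI, BOS), (NRT, 8130, DC, LHR), (NRT, 8130, LA, IAD), (NRT, 8720, BOS, ORD), (NRT, 8720, CHI, BOS), (NRT, 8720, DC, LHR), (NRT, 8720, LA, IAD)}.
Joining (Crew ⋈ Airport) and Flight on dist yields {(JFK, 5890, LA, IAD, 18), (JFK, 5890, LA, ORD, 18), (NRT, 2360, BOS, ORD, 11), (NRT, 2360, CHI, BOS, 11), (NRT, 2360, DC, LHR, 11), (NRT, 2360, LA, IAD, 11)}.
π[dst, city, pid]: project onto (dst, city, pid) → {(BOS, CHI, 11), (IAD, LA, 11), (IAD, LA, 18), (LHR, DC, 11), (ORD, BOS, 11), (ORD, LA, 18)}
σ[dst != IAD]: keep tuples satisfying dst != IAD → {(BOS, CHI, 11), (LHR, DC, 11), (ORD, BOS, 11), (ORD, LA, 18)}
π[pid, dst]: project onto (pid, dst) → {(11, BOS), (11, LHR), (11, ORD), (18, ORD)}

{(11, BOS), (11, LHR), (11, ORD), (18, ORD)}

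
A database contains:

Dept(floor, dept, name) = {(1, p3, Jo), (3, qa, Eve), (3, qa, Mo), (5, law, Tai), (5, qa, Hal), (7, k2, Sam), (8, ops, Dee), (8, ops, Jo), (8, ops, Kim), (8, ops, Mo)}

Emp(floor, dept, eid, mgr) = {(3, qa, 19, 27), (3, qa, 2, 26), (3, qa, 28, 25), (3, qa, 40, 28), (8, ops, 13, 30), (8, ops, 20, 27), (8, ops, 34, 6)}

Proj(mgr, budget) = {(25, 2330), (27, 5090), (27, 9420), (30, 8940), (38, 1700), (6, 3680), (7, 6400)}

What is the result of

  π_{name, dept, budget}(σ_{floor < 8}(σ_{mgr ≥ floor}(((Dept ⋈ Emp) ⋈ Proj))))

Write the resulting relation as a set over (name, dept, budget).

{(Eve, qa, 2330), (Eve, qa, 5090), (Eve, qa, 9420), (Mo, qa, 2330), (Mo, qa, 5090), (Mo, qa, 9420)}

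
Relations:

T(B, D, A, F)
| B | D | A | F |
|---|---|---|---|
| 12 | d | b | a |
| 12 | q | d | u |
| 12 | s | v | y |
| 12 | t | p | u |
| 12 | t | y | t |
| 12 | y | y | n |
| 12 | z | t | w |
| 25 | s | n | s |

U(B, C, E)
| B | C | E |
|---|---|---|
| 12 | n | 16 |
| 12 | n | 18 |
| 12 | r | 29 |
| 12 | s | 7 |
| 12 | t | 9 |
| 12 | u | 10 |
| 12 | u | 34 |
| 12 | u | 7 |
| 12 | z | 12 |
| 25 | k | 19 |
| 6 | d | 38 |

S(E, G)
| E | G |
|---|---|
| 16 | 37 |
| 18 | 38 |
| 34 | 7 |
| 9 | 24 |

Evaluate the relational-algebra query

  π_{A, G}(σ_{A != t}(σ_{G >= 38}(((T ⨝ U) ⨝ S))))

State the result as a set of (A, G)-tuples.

{(b, 38), (d, 38), (p, 38), (v, 38), (y, 38)}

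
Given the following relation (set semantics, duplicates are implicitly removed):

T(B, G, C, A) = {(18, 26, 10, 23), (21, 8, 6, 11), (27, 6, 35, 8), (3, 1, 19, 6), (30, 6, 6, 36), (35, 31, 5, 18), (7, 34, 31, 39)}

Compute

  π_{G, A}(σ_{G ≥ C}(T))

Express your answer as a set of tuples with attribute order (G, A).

{(26, 23), (31, 18), (34, 39), (6, 36), (8, 11)}

Filtering on G ≥ C leaves {(18, 26, 10, 23), (21, 8, 6, 11), (30, 6, 6, 36), (35, 31, 5, 18), (7, 34, 31, 39)}.
π_{G, A} gives {(26, 23), (31, 18), (34, 39), (6, 36), (8, 11)}.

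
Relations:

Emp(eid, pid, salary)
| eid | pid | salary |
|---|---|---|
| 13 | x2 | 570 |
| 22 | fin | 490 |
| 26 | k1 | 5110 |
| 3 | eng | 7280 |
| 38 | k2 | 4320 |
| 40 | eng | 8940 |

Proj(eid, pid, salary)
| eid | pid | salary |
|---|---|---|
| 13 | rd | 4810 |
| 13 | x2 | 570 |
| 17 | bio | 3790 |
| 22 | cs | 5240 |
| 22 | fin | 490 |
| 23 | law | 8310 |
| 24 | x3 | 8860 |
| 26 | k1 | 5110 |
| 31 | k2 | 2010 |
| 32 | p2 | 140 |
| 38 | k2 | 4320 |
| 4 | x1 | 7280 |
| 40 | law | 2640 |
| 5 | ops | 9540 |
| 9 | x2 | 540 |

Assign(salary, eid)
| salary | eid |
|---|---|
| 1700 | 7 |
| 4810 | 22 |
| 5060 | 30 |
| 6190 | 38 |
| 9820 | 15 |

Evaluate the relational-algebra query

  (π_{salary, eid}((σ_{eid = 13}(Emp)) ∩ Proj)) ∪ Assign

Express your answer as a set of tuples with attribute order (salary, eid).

{(1700, 7), (4810, 22), (5060, 30), (570, 13), (6190, 38), (9820, 15)}

Selection eid = 13: {(13, x2, 570)}
Taking the intersection: {(13, x2, 570)}
Projecting to salary, eid: {(570, 13)}
Taking the union: {(1700, 7), (4810, 22), (5060, 30), (570, 13), (6190, 38), (9820, 15)}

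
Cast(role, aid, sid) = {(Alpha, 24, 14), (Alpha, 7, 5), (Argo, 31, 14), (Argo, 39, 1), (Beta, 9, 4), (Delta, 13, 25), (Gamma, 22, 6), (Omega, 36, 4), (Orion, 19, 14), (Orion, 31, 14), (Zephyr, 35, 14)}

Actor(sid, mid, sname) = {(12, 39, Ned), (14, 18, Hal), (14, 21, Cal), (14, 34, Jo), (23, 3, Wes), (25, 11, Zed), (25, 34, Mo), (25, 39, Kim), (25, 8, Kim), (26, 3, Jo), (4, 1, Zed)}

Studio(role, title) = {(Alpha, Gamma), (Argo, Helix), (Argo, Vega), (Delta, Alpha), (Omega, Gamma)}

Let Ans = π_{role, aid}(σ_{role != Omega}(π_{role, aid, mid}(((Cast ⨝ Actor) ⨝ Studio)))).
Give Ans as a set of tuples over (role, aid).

Natural join on sid: {(Alpha, 24, 14, 18, Hal), (Alpha, 24, 14, 21, Cal), (Alpha, 24, 14, 34, Jo), (Argo, 31, 14, 18, Hal), (Argo, 31, 14, 21, Cal), (Argo, 31, 14, 34, Jo), (Beta, 9, 4, 1, Zed), (Delta, 13, 25, 11, Zed), (Delta, 13, 25, 34, Mo), (Delta, 13, 25, 39, Kim), (Delta, 13, 25, 8, Kim), (Omega, 36, 4, 1, Zed), (Orion, 19, 14, 18, Hal), (Orion, 19, 14, 21, Cal), (Orion, 19, 14, 34, Jo), (Orion, 31, 14, 18, Hal), (Orion, 31, 14, 21, Cal), (Orion, 31, 14, 34, Jo), (Zephyr, 35, 14, 18, Hal), (Zephyr, 35, 14, 21, Cal), (Zephyr, 35, 14, 34, Jo)}
Natural join on role: {(Alpha, 24, 14, 18, Hal, Gamma), (Alpha, 24, 14, 21, Cal, Gamma), (Alpha, 24, 14, 34, Jo, Gamma), (Argo, 31, 14, 18, Hal, Helix), (Argo, 31, 14, 18, Hal, Vega), (Argo, 31, 14, 21, Cal, Helix), (Argo, 31, 14, 21, Cal, Vega), (Argo, 31, 14, 34, Jo, Helix), (Argo, 31, 14, 34, Jo, Vega), (Delta, 13, 25, 11, Zed, Alpha), (Delta, 13, 25, 34, Mo, Alpha), (Delta, 13, 25, 39, Kim, Alpha), (Delta, 13, 25, 8, Kim, Alpha), (Omega, 36, 4, 1, Zed, Gamma)}
π[role, aid, mid]: project onto (role, aid, mid) (3 duplicate(s) eliminated) → {(Alpha, 24, 18), (Alpha, 24, 21), (Alpha, 24, 34), (Argo, 31, 18), (Argo, 31, 21), (Argo, 31, 34), (Delta, 13, 11), (Delta, 13, 34), (Delta, 13, 39), (Delta, 13, 8), (Omega, 36, 1)}
Selection role != Omega: {(Alpha, 24, 18), (Alpha, 24, 21), (Alpha, 24, 34), (Argo, 31, 18), (Argo, 31, 21), (Argo, 31, 34), (Delta, 13, 11), (Delta, 13, 34), (Delta, 13, 39), (Delta, 13, 8)}
π[role, aid]: project onto (role, aid) (7 duplicate(s) eliminated) → {(Alpha, 24), (Argo, 31), (Delta, 13)}

{(Alpha, 24), (Argo, 31), (Delta, 13)}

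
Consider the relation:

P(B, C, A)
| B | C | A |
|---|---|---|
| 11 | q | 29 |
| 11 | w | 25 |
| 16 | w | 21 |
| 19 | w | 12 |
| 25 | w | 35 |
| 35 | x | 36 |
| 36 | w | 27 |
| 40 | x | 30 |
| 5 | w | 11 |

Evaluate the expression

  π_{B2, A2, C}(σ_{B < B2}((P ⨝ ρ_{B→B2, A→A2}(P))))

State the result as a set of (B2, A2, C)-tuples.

{(11, 25, w), (16, 21, w), (19, 12, w), (25, 35, w), (36, 27, w), (40, 30, x)}

ρ[B→B2, A→A2]: schema becomes (B2, C, A2); tuples unchanged.
P ⋈ ρ_{B→B2, A→A2}(P) (natural join on C): {(11, q, 29, 11, 29), (11, w, 25, 11, 25), (11, w, 25, 16, 21), (11, w, 25, 19, 12), (11, w, 25, 25, 35), (11, w, 25, 36, 27), (11, w, 25, 5, 11), (16, w, 21, 11, 25), (16, w, 21, 16, 21), (16, w, 21, 19, 12), (16, w, 21, 25, 35), (16, w, 21, 36, 27), (16, w, 21, 5, 11), (19, w, 12, 11, 25), (19, w, 12, 16, 21), (19, w, 12, 19, 12), (19, w, 12, 25, 35), (19, w, 12, 36, 27), (19, w, 12, 5, 11), (25, w, 35, 11, 25), (25, w, 35, 16, 21), (25, w, 35, 19, 12), (25, w, 35, 25, 35), (25, w, 35, 36, 27), (25, w, 35, 5, 11), (35, x, 36, 35, 36), (35, x, 36, 40, 30), (36, w, 27, 11, 25), (36, w, 27, 16, 21), (36, w, 27, 19, 12), (36, w, 27, 25, 35), (36, w, 27, 36, 27), (36, w, 27, 5, 11), (40, x, 30, 35, 36), (40, x, 30, 40, 30), (5, w, 11, 11, 25), (5, w, 11, 16, 21), (5, w, 11, 19, 12), (5, w, 11, 25, 35), (5, w, 11, 36, 27), (5, w, 11, 5, 11)}
Filtering on B < B2 leaves {(11, w, 25, 16, 21), (11, w, 25, 19, 12), (11, w, 25, 25, 35), (11, w, 25, 36, 27), (16, w, 21, 19, 12), (16, w, 21, 25, 35), (16, w, 21, 36, 27), (19, w, 12, 25, 35), (19, w, 12, 36, 27), (25, w, 35, 36, 27), (35, x, 36, 40, 30), (5, w, 11, 11, 25), (5, w, 11, 16, 21), (5, w, 11, 19, 12), (5, w, 11, 25, 35), (5, w, 11, 36, 27)}.
π_{B2, A2, C} gives {(11, 25, w), (16, 21, w), (19, 12, w), (25, 35, w), (36, 27, w), (40, 30, x)} (10 duplicate(s) eliminated).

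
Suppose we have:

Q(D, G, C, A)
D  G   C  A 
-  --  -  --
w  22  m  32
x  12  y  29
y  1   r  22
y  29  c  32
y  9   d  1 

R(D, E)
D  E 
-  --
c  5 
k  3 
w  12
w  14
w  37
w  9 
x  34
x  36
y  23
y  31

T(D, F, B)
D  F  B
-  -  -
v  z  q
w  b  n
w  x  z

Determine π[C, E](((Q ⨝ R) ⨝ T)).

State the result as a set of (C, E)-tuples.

Joining Q and R on D yields {(w, 22, m, 32, 12), (w, 22, m, 32, 14), (w, 22, m, 32, 37), (w, 22, m, 32, 9), (x, 12, y, 29, 34), (x, 12, y, 29, 36), (y, 1, r, 22, 23), (y, 1, r, 22, 31), (y, 29, c, 32, 23), (y, 29, c, 32, 31), (y, 9, d, 1, 23), (y, 9, d, 1, 31)}.
Joining (Q ⨝ R) and T on D yields {(w, 22, m, 32, 12, b, n), (w, 22, m, 32, 12, x, z), (w, 22, m, 32, 14, b, n), (w, 22, m, 32, 14, x, z), (w, 22, m, 32, 37, b, n), (w, 22, m, 32, 37, x, z), (w, 22, m, 32, 9, b, n), (w, 22, m, 32, 9, x, z)}.
Projecting to C, E (4 duplicate(s) eliminated): {(m, 12), (m, 14), (m, 37), (m, 9)}

{(m, 12), (m, 14), (m, 37), (m, 9)}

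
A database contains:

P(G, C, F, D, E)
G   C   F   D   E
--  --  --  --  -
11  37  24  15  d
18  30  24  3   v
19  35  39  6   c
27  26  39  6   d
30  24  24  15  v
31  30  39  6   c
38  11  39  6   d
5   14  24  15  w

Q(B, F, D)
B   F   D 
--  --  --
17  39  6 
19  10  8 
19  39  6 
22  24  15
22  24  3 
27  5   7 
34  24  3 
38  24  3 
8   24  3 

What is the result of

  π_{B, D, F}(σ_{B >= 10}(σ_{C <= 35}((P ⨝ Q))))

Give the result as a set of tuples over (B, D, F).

{(17, 6, 39), (19, 6, 39), (22, 15, 24), (22, 3, 24), (34, 3, 24), (38, 3, 24)}

P ⋈ Q (natural join on F, D): {(11, 37, 24, 15, d, 22), (18, 30, 24, 3, v, 22), (18, 30, 24, 3, v, 34), (18, 30, 24, 3, v, 38), (18, 30, 24, 3, v, 8), (19, 35, 39, 6, c, 17), (19, 35, 39, 6, c, 19), (27, 26, 39, 6, d, 17), (27, 26, 39, 6, d, 19), (30, 24, 24, 15, v, 22), (31, 30, 39, 6, c, 17), (31, 30, 39, 6, c, 19), (38, 11, 39, 6, d, 17), (38, 11, 39, 6, d, 19), (5, 14, 24, 15, w, 22)}
Filtering on C <= 35 leaves {(18, 30, 24, 3, v, 22), (18, 30, 24, 3, v, 34), (18, 30, 24, 3, v, 38), (18, 30, 24, 3, v, 8), (19, 35, 39, 6, c, 17), (19, 35, 39, 6, c, 19), (27, 26, 39, 6, d, 17), (27, 26, 39, 6, d, 19), (30, 24, 24, 15, v, 22), (31, 30, 39, 6, c, 17), (31, 30, 39, 6, c, 19), (38, 11, 39, 6, d, 17), (38, 11, 39, 6, d, 19), (5, 14, 24, 15, w, 22)}.
Filtering on B >= 10 leaves {(18, 30, 24, 3, v, 22), (18, 30, 24, 3, v, 34), (18, 30, 24, 3, v, 38), (19, 35, 39, 6, c, 17), (19, 35, 39, 6, c, 19), (27, 26, 39, 6, d, 17), (27, 26, 39, 6, d, 19), (30, 24, 24, 15, v, 22), (31, 30, 39, 6, c, 17), (31, 30, 39, 6, c, 19), (38, 11, 39, 6, d, 17), (38, 11, 39, 6, d, 19), (5, 14, 24, 15, w, 22)}.
Projecting to B, D, F (7 duplicate(s) eliminated): {(17, 6, 39), (19, 6, 39), (22, 15, 24), (22, 3, 24), (34, 3, 24), (38, 3, 24)}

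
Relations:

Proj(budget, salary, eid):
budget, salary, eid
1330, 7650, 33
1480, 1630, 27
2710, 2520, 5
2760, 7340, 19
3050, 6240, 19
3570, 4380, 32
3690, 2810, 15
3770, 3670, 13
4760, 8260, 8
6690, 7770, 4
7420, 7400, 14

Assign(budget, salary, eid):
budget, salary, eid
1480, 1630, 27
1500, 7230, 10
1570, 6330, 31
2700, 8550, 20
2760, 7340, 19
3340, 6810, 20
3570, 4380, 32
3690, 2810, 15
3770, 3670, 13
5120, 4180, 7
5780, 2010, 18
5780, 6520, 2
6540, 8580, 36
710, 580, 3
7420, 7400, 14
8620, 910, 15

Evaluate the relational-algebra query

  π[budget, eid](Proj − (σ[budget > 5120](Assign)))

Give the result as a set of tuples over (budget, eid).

{(1330, 33), (1480, 27), (2710, 5), (2760, 19), (3050, 19), (3570, 32), (3690, 15), (3770, 13), (4760, 8), (6690, 4)}

Filtering on budget > 5120 leaves {(5780, 2010, 18), (5780, 6520, 2), (6540, 8580, 36), (7420, 7400, 14), (8620, 910, 15)}.
Taking the difference: {(1330, 7650, 33), (1480, 1630, 27), (2710, 2520, 5), (2760, 7340, 19), (3050, 6240, 19), (3570, 4380, 32), (3690, 2810, 15), (3770, 3670, 13), (4760, 8260, 8), (6690, 7770, 4)}
π[budget, eid]: project onto (budget, eid) → {(1330, 33), (1480, 27), (2710, 5), (2760, 19), (3050, 19), (3570, 32), (3690, 15), (3770, 13), (4760, 8), (6690, 4)}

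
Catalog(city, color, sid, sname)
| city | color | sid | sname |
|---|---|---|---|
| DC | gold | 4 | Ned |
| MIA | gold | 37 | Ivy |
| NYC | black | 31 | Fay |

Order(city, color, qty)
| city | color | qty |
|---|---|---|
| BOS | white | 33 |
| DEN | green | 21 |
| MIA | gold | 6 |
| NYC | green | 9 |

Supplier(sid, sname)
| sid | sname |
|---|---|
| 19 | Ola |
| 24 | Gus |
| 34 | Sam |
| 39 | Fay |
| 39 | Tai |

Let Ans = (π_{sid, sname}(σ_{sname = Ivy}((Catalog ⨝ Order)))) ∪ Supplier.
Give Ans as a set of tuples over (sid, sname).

Catalog ⋈ Order (natural join on city, color): {(MIA, gold, 37, Ivy, 6)}
Filtering on sname = Ivy leaves {(MIA, gold, 37, Ivy, 6)}.
π[sid, sname]: project onto (sid, sname) → {(37, Ivy)}
Taking the union: {(19, Ola), (24, Gus), (34, Sam), (37, Ivy), (39, Fay), (39, Tai)}

{(19, Ola), (24, Gus), (34, Sam), (37, Ivy), (39, Fay), (39, Tai)}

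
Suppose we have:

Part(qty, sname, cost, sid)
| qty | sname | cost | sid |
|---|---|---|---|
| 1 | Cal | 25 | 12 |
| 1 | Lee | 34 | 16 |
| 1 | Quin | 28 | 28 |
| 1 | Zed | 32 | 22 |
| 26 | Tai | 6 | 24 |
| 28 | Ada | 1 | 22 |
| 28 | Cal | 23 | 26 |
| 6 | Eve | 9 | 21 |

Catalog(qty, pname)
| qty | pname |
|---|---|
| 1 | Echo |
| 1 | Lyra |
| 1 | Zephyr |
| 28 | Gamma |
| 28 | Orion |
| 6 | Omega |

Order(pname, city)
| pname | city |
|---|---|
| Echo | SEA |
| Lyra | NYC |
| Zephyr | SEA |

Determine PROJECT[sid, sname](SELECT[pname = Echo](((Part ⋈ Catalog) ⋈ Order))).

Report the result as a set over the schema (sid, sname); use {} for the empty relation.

{(12, Cal), (16, Lee), (22, Zed), (28, Quin)}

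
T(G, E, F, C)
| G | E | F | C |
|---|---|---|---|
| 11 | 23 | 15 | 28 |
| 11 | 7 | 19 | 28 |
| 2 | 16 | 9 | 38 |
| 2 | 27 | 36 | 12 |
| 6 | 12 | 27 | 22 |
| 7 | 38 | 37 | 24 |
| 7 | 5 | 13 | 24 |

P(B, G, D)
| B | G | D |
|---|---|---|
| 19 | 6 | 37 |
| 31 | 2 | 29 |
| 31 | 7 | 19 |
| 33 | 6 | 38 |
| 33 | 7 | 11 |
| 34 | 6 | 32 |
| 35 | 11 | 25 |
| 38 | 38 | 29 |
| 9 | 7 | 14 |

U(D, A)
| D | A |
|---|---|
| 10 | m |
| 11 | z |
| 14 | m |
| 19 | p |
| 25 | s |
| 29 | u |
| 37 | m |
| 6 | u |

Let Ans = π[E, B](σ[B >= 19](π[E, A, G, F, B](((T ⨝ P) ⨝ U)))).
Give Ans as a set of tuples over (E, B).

{(12, 19), (16, 31), (23, 35), (27, 31), (38, 31), (38, 33), (5, 31), (5, 33), (7, 35)}

Joining T and P on G yields {(11, 23, 15, 28, 35, 25), (11, 7, 19, 28, 35, 25), (2, 16, 9, 38, 31, 29), (2, 27, 36, 12, 31, 29), (6, 12, 27, 22, 19, 37), (6, 12, 27, 22, 33, 38), (6, 12, 27, 22, 34, 32), (7, 38, 37, 24, 31, 19), (7, 38, 37, 24, 33, 11), (7, 38, 37, 24, 9, 14), (7, 5, 13, 24, 31, 19), (7, 5, 13, 24, 33, 11), (7, 5, 13, 24, 9, 14)}.
Joining (T ⨝ P) and U on D yields {(11, 23, 15, 28, 35, 25, s), (11, 7, 19, 28, 35, 25, s), (2, 16, 9, 38, 31, 29, u), (2, 27, 36, 12, 31, 29, u), (6, 12, 27, 22, 19, 37, m), (7, 38, 37, 24, 31, 19, p), (7, 38, 37, 24, 33, 11, z), (7, 38, 37, 24, 9, 14, m), (7, 5, 13, 24, 31, 19, p), (7, 5, 13, 24, 33, 11, z), (7, 5, 13, 24, 9, 14, m)}.
π[E, A, G, F, B]: project onto (E, A, G, F, B) → {(12, m, 6, 27, 19), (16, u, 2, 9, 31), (23, s, 11, 15, 35), (27, u, 2, 36, 31), (38, m, 7, 37, 9), (38, p, 7, 37, 31), (38, z, 7, 37, 33), (5, m, 7, 13, 9), (5, p, 7, 13, 31), (5, z, 7, 13, 33), (7, s, 11, 19, 35)}
Apply σ_{B >= 19}; surviving tuples: {(12, m, 6, 27, 19), (16, u, 2, 9, 31), (23, s, 11, 15, 35), (27, u, 2, 36, 31), (38, p, 7, 37, 31), (38, z, 7, 37, 33), (5, p, 7, 13, 31), (5, z, 7, 13, 33), (7, s, 11, 19, 35)}
π[E, B]: project onto (E, B) → {(12, 19), (16, 31), (23, 35), (27, 31), (38, 31), (38, 33), (5, 31), (5, 33), (7, 35)}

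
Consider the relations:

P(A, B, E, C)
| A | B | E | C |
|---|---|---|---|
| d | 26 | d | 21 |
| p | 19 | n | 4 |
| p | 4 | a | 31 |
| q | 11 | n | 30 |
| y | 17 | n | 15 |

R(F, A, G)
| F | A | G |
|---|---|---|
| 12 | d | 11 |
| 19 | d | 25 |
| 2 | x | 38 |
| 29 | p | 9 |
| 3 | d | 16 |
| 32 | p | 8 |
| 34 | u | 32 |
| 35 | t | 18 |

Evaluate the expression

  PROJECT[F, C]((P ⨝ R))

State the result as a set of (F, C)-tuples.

Joining P and R on A yields {(d, 26, d, 21, 12, 11), (d, 26, d, 21, 19, 25), (d, 26, d, 21, 3, 16), (p, 19, n, 4, 29, 9), (p, 19, n, 4, 32, 8), (p, 4, a, 31, 29, 9), (p, 4, a, 31, 32, 8)}.
π_{F, C} gives {(12, 21), (19, 21), (29, 31), (29, 4), (3, 21), (32, 31), (32, 4)}.

{(12, 21), (19, 21), (29, 31), (29, 4), (3, 21), (32, 31), (32, 4)}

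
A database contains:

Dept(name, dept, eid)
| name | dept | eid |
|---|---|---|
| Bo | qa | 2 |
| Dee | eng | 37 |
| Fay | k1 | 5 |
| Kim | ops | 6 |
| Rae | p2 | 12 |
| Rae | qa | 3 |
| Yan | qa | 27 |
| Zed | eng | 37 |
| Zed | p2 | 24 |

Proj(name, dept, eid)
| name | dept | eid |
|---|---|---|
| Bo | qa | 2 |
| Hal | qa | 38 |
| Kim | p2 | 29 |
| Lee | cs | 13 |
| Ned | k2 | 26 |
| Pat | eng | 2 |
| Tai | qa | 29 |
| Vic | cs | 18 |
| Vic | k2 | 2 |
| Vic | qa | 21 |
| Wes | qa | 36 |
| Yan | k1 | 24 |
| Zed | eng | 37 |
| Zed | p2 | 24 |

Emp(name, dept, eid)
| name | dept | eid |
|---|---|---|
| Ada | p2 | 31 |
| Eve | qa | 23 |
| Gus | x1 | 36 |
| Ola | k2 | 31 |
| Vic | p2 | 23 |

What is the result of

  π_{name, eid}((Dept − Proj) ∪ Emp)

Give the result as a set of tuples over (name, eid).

{(Ada, 31), (Dee, 37), (Eve, 23), (Fay, 5), (Gus, 36), (Kim, 6), (Ola, 31), (Rae, 12), (Rae, 3), (Vic, 23), (Yan, 27)}

Taking the difference: {(Dee, eng, 37), (Fay, k1, 5), (Kim, ops, 6), (Rae, p2, 12), (Rae, qa, 3), (Yan, qa, 27)}
Taking the union: {(Ada, p2, 31), (Dee, eng, 37), (Eve, qa, 23), (Fay, k1, 5), (Gus, x1, 36), (Kim, ops, 6), (Ola, k2, 31), (Rae, p2, 12), (Rae, qa, 3), (Vic, p2, 23), (Yan, qa, 27)}
Keep only column(s) name, eid: {(Ada, 31), (Dee, 37), (Eve, 23), (Fay, 5), (Gus, 36), (Kim, 6), (Ola, 31), (Rae, 12), (Rae, 3), (Vic, 23), (Yan, 27)}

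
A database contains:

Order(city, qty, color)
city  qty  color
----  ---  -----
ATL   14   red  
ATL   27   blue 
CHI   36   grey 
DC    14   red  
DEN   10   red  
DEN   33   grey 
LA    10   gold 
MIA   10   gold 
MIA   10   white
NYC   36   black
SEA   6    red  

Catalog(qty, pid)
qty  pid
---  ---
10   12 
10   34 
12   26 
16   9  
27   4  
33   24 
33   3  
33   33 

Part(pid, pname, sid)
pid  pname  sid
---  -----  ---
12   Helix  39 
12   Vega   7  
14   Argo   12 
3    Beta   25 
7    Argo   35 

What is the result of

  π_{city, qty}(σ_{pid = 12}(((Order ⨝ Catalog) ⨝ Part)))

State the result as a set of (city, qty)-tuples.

Natural join on qty: {(ATL, 27, blue, 4), (DEN, 10, red, 12), (DEN, 10, red, 34), (DEN, 33, grey, 24), (DEN, 33, grey, 3), (DEN, 33, grey, 33), (LA, 10, gold, 12), (LA, 10, gold, 34), (MIA, 10, gold, 12), (MIA, 10, gold, 34), (MIA, 10, white, 12), (MIA, 10, white, 34)}
Natural join on pid: {(DEN, 10, red, 12, Helix, 39), (DEN, 10, red, 12, Vega, 7), (DEN, 33, grey, 3, Beta, 25), (LA, 10, gold, 12, Helix, 39), (LA, 10, gold, 12, Vega, 7), (MIA, 10, gold, 12, Helix, 39), (MIA, 10, gold, 12, Vega, 7), (MIA, 10, white, 12, Helix, 39), (MIA, 10, white, 12, Vega, 7)}
Apply σ_{pid = 12}; surviving tuples: {(DEN, 10, red, 12, Helix, 39), (DEN, 10, red, 12, Vega, 7), (LA, 10, gold, 12, Helix, 39), (LA, 10, gold, 12, Vega, 7), (MIA, 10, gold, 12, Helix, 39), (MIA, 10, gold, 12, Vega, 7), (MIA, 10, white, 12, Helix, 39), (MIA, 10, white, 12, Vega, 7)}
Projecting to city, qty (5 duplicate(s) eliminated): {(DEN, 10), (LA, 10), (MIA, 10)}

{(DEN, 10), (LA, 10), (MIA, 10)}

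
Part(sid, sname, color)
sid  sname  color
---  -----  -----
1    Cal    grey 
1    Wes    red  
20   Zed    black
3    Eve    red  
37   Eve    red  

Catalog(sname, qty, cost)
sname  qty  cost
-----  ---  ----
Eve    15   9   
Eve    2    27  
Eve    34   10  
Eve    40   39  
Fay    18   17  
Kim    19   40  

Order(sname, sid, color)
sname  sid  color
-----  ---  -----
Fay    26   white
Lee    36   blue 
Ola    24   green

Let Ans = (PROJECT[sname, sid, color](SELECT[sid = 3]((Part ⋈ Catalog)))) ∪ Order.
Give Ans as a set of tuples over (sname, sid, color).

{(Eve, 3, red), (Fay, 26, white), (Lee, 36, blue), (Ola, 24, green)}

Joining Part and Catalog on sname yields {(3, Eve, red, 15, 9), (3, Eve, red, 2, 27), (3, Eve, red, 34, 10), (3, Eve, red, 40, 39), (37, Eve, red, 15, 9), (37, Eve, red, 2, 27), (37, Eve, red, 34, 10), (37, Eve, red, 40, 39)}.
Selection sid = 3: {(3, Eve, red, 15, 9), (3, Eve, red, 2, 27), (3, Eve, red, 34, 10), (3, Eve, red, 40, 39)}
π[sname, sid, color]: project onto (sname, sid, color) (3 duplicate(s) eliminated) → {(Eve, 3, red)}
Union: {(Eve, 3, red)} with {(Fay, 26, white), (Lee, 36, blue), (Ola, 24, green)} → {(Eve, 3, red), (Fay, 26, white), (Lee, 36, blue), (Ola, 24, green)}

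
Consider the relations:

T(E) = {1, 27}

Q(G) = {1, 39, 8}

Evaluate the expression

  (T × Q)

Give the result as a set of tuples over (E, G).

{(1, 1), (1, 39), (1, 8), (27, 1), (27, 39), (27, 8)}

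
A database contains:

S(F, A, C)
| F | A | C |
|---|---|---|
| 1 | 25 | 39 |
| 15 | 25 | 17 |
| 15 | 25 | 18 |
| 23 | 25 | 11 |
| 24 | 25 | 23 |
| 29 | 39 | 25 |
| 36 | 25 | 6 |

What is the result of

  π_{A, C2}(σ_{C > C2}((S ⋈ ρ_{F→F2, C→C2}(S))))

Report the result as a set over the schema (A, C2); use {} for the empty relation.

ρ[F→F2, C→C2]: schema becomes (F2, A, C2); tuples unchanged.
S ⋈ ρ_{F→F2, C→C2}(S) (natural join on A): {(1, 25, 39, 1, 39), (1, 25, 39, 15, 17), (1, 25, 39, 15, 18), (1, 25, 39, 23, 11), (1, 25, 39, 24, 23), (1, 25, 39, 36, 6), (15, 25, 17, 1, 39), (15, 25, 17, 15, 17), (15, 25, 17, 15, 18), (15, 25, 17, 23, 11), (15, 25, 17, 24, 23), (15, 25, 17, 36, 6), (15, 25, 18, 1, 39), (15, 25, 18, 15, 17), (15, 25, 18, 15, 18), (15, 25, 18, 23, 11), (15, 25, 18, 24, 23), (15, 25, 18, 36, 6), (23, 25, 11, 1, 39), (23, 25, 11, 15, 17), (23, 25, 11, 15, 18), (23, 25, 11, 23, 11), (23, 25, 11, 24, 23), (23, 25, 11, 36, 6), (24, 25, 23, 1, 39), (24, 25, 23, 15, 17), (24, 25, 23, 15, 18), (24, 25, 23, 23, 11), (24, 25, 23, 24, 23), (24, 25, 23, 36, 6), (29, 39, 25, 29, 25), (36, 25, 6, 1, 39), (36, 25, 6, 15, 17), (36, 25, 6, 15, 18), (36, 25, 6, 23, 11), (36, 25, 6, 24, 23), (36, 25, 6, 36, 6)}
σ[C > C2]: keep tuples satisfying C > C2 → {(1, 25, 39, 15, 17), (1, 25, 39, 15, 18), (1, 25, 39, 23, 11), (1, 25, 39, 24, 23), (1, 25, 39, 36, 6), (15, 25, 17, 23, 11), (15, 25, 17, 36, 6), (15, 25, 18, 15, 17), (15, 25, 18, 23, 11), (15, 25, 18, 36, 6), (23, 25, 11, 36, 6), (24, 25, 23, 15, 17), (24, 25, 23, 15, 18), (24, 25, 23, 23, 11), (24, 25, 23, 36, 6)}
Projecting to A, C2 (10 duplicate(s) eliminated): {(25, 11), (25, 17), (25, 18), (25, 23), (25, 6)}

{(25, 11), (25, 17), (25, 18), (25, 23), (25, 6)}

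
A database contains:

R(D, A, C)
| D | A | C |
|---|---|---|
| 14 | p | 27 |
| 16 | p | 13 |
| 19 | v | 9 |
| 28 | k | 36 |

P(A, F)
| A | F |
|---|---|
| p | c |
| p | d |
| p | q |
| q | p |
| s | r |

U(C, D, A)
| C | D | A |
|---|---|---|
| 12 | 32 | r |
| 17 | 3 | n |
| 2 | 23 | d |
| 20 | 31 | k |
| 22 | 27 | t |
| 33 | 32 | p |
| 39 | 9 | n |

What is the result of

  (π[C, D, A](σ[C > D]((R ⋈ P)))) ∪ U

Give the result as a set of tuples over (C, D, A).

{(12, 32, r), (17, 3, n), (2, 23, d), (20, 31, k), (22, 27, t), (27, 14, p), (33, 32, p), (39, 9, n)}

R ⋈ P (natural join on A): {(14, p, 27, c), (14, p, 27, d), (14, p, 27, q), (16, p, 13, c), (16, p, 13, d), (16, p, 13, q)}
Filtering on C > D leaves {(14, p, 27, c), (14, p, 27, d), (14, p, 27, q)}.
Projecting to C, D, A (2 duplicate(s) eliminated): {(27, 14, p)}
Taking the union: {(12, 32, r), (17, 3, n), (2, 23, d), (20, 31, k), (22, 27, t), (27, 14, p), (33, 32, p), (39, 9, n)}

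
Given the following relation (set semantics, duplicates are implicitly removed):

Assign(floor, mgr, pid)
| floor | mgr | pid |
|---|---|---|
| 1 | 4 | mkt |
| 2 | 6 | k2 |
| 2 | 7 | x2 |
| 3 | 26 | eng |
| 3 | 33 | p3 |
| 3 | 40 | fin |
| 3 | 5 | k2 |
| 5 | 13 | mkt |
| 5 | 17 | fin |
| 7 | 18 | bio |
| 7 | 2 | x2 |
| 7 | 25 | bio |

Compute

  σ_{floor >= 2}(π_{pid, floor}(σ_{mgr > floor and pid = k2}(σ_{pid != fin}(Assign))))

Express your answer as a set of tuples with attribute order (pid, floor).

Filtering on pid != fin leaves {(1, 4, mkt), (2, 6, k2), (2, 7, x2), (3, 26, eng), (3, 33, p3), (3, 5, k2), (5, 13, mkt), (7, 18, bio), (7, 2, x2), (7, 25, bio)}.
Filtering on mgr > floor and pid = k2 leaves {(2, 6, k2), (3, 5, k2)}.
π_{pid, floor} gives {(k2, 2), (k2, 3)}.
Filtering on floor >= 2 leaves {(k2, 2), (k2, 3)}.

{(k2, 2), (k2, 3)}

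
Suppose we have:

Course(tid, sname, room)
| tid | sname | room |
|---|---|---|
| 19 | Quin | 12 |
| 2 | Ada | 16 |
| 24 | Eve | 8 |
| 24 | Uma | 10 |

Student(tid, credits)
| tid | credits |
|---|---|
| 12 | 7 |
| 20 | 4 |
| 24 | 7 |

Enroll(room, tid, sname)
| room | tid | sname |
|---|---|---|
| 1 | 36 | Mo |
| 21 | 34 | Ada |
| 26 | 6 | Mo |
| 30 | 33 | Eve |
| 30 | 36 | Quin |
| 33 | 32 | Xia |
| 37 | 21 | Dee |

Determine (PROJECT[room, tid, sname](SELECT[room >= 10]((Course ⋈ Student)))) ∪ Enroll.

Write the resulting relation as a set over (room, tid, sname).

{(1, 36, Mo), (10, 24, Uma), (21, 34, Ada), (26, 6, Mo), (30, 33, Eve), (30, 36, Quin), (33, 32, Xia), (37, 21, Dee)}

Joining Course and Student on tid yields {(24, Eve, 8, 7), (24, Uma, 10, 7)}.
Filtering on room >= 10 leaves {(24, Uma, 10, 7)}.
π[room, tid, sname]: project onto (room, tid, sname) → {(10, 24, Uma)}
Set union of the two operands is {(1, 36, Mo), (10, 24, Uma), (21, 34, Ada), (26, 6, Mo), (30, 33, Eve), (30, 36, Quin), (33, 32, Xia), (37, 21, Dee)}.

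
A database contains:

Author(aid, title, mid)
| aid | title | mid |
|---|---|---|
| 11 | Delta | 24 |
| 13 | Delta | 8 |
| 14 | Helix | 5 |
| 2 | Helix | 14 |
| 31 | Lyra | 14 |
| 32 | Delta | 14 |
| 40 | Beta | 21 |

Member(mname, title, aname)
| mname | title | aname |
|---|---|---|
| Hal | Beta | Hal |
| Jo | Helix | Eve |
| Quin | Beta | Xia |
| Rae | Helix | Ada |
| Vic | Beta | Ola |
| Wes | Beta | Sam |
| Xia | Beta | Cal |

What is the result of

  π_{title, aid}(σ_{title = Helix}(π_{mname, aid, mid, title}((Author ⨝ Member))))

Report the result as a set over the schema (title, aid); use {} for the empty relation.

Joining Author and Member on title yields {(14, Helix, 5, Jo, Eve), (14, Helix, 5, Rae, Ada), (2, Helix, 14, Jo, Eve), (2, Helix, 14, Rae, Ada), (40, Beta, 21, Hal, Hal), (40, Beta, 21, Quin, Xia), (40, Beta, 21, Vic, Ola), (40, Beta, 21, Wes, Sam), (40, Beta, 21, Xia, Cal)}.
π_{mname, aid, mid, title} gives {(Hal, 40, 21, Beta), (Jo, 14, 5, Helix), (Jo, 2, 14, Helix), (Quin, 40, 21, Beta), (Rae, 14, 5, Helix), (Rae, 2, 14, Helix), (Vic, 40, 21, Beta), (Wes, 40, 21, Beta), (Xia, 40, 21, Beta)}.
Filtering on title = Helix leaves {(Jo, 14, 5, Helix), (Jo, 2, 14, Helix), (Rae, 14, 5, Helix), (Rae, 2, 14, Helix)}.
π_{title, aid} gives {(Helix, 14), (Helix, 2)} (2 duplicate(s) eliminated).

{(Helix, 14), (Helix, 2)}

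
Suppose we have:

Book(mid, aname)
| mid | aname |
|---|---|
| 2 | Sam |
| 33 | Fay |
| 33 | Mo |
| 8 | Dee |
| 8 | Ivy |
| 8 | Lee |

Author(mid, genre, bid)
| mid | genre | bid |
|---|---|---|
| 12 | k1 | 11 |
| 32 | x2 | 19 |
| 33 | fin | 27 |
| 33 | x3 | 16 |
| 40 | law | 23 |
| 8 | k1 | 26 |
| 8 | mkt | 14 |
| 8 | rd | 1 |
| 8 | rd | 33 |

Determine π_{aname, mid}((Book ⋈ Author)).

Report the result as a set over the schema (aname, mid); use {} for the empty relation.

Book ⋈ Author (natural join on mid): {(33, Fay, fin, 27), (33, Fay, x3, 16), (33, Mo, fin, 27), (33, Mo, x3, 16), (8, Dee, k1, 26), (8, Dee, mkt, 14), (8, Dee, rd, 1), (8, Dee, rd, 33), (8, Ivy, k1, 26), (8, Ivy, mkt, 14), (8, Ivy, rd, 1), (8, Ivy, rd, 33), (8, Lee, k1, 26), (8, Lee, mkt, 14), (8, Lee, rd, 1), (8, Lee, rd, 33)}
π_{aname, mid} gives {(Dee, 8), (Fay, 33), (Ivy, 8), (Lee, 8), (Mo, 33)} (11 duplicate(s) eliminated).

{(Dee, 8), (Fay, 33), (Ivy, 8), (Lee, 8), (Mo, 33)}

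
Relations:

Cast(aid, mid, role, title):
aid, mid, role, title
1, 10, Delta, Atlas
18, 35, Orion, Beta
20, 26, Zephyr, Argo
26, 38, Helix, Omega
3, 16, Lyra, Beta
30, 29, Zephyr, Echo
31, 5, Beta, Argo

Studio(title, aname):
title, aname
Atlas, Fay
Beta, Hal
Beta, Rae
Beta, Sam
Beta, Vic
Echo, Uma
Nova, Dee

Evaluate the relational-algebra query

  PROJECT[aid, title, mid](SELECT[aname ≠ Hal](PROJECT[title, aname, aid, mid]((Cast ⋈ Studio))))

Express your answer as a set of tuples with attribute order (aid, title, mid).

{(1, Atlas, 10), (18, Beta, 35), (3, Beta, 16), (30, Echo, 29)}

Cast ⋈ Studio (natural join on title): {(1, 10, Delta, Atlas, Fay), (18, 35, Orion, Beta, Hal), (18, 35, Orion, Beta, Rae), (18, 35, Orion, Beta, Sam), (18, 35, Orion, Beta, Vic), (3, 16, Lyra, Beta, Hal), (3, 16, Lyra, Beta, Rae), (3, 16, Lyra, Beta, Sam), (3, 16, Lyra, Beta, Vic), (30, 29, Zephyr, Echo, Uma)}
π[title, aname, aid, mid]: project onto (title, aname, aid, mid) → {(Atlas, Fay, 1, 10), (Beta, Hal, 18, 35), (Beta, Hal, 3, 16), (Beta, Rae, 18, 35), (Beta, Rae, 3, 16), (Beta, Sam, 18, 35), (Beta, Sam, 3, 16), (Beta, Vic, 18, 35), (Beta, Vic, 3, 16), (Echo, Uma, 30, 29)}
Filtering on aname ≠ Hal leaves {(Atlas, Fay, 1, 10), (Beta, Rae, 18, 35), (Beta, Rae, 3, 16), (Beta, Sam, 18, 35), (Beta, Sam, 3, 16), (Beta, Vic, 18, 35), (Beta, Vic, 3, 16), (Echo, Uma, 30, 29)}.
π[aid, title, mid]: project onto (aid, title, mid) (4 duplicate(s) eliminated) → {(1, Atlas, 10), (18, Beta, 35), (3, Beta, 16), (30, Echo, 29)}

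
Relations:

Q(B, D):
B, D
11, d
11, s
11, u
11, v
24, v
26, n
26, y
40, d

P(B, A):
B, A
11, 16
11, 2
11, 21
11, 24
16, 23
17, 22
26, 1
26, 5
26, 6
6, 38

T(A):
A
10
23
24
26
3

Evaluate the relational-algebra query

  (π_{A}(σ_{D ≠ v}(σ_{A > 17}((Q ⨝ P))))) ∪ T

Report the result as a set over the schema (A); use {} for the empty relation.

{10, 21, 23, 24, 26, 3}

Joining Q and P on B yields {(11, d, 16), (11, d, 2), (11, d, 21), (11, d, 24), (11, s, 16), (11, s, 2), (11, s, 21), (11, s, 24), (11, u, 16), (11, u, 2), (11, u, 21), (11, u, 24), (11, v, 16), (11, v, 2), (11, v, 21), (11, v, 24), (26, n, 1), (26, n, 5), (26, n, 6), (26, y, 1), (26, y, 5), (26, y, 6)}.
Filtering on A > 17 leaves {(11, d, 21), (11, d, 24), (11, s, 21), (11, s, 24), (11, u, 21), (11, u, 24), (11, v, 21), (11, v, 24)}.
Filtering on D ≠ v leaves {(11, d, 21), (11, d, 24), (11, s, 21), (11, s, 24), (11, u, 21), (11, u, 24)}.
π[A]: project onto (A) (4 duplicate(s) eliminated) → {21, 24}
Set union of the two operands is {10, 21, 23, 24, 26, 3}.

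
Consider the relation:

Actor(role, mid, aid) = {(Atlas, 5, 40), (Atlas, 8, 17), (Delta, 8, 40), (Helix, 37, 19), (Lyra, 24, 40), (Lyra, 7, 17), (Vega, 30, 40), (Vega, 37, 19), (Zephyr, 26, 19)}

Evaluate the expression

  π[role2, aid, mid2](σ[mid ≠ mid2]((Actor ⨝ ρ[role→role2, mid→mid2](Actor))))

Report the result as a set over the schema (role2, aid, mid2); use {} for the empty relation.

{(Atlas, 17, 8), (Atlas, 40, 5), (Delta, 40, 8), (Helix, 19, 37), (Lyra, 17, 7), (Lyra, 40, 24), (Vega, 19, 37), (Vega, 40, 30), (Zephyr, 19, 26)}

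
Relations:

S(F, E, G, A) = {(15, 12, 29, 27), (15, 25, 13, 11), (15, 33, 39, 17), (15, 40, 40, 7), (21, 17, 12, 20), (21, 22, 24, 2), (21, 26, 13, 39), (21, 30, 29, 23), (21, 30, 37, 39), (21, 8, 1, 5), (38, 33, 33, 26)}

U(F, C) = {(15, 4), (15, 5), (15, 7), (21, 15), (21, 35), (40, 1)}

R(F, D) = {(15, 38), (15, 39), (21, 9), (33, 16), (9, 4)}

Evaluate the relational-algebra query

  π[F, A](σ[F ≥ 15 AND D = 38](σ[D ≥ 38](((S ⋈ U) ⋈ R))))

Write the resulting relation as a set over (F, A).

Natural join on F: {(15, 12, 29, 27, 4), (15, 12, 29, 27, 5), (15, 12, 29, 27, 7), (15, 25, 13, 11, 4), (15, 25, 13, 11, 5), (15, 25, 13, 11, 7), (15, 33, 39, 17, 4), (15, 33, 39, 17, 5), (15, 33, 39, 17, 7), (15, 40, 40, 7, 4), (15, 40, 40, 7, 5), (15, 40, 40, 7, 7), (21, 17, 12, 20, 15), (21, 17, 12, 20, 35), (21, 22, 24, 2, 15), (21, 22, 24, 2, 35), (21, 26, 13, 39, 15), (21, 26, 13, 39, 35), (21, 30, 29, 23, 15), (21, 30, 29, 23, 35), (21, 30, 37, 39, 15), (21, 30, 37, 39, 35), (21, 8, 1, 5, 15), (21, 8, 1, 5, 35)}
Natural join on F: {(15, 12, 29, 27, 4, 38), (15, 12, 29, 27, 4, 39), (15, 12, 29, 27, 5, 38), (15, 12, 29, 27, 5, 39), (15, 12, 29, 27, 7, 38), (15, 12, 29, 27, 7, 39), (15, 25, 13, 11, 4, 38), (15, 25, 13, 11, 4, 39), (15, 25, 13, 11, 5, 38), (15, 25, 13, 11, 5, 39), (15, 25, 13, 11, 7, 38), (15, 25, 13, 11, 7, 39), (15, 33, 39, 17, 4, 38), (15, 33, 39, 17, 4, 39), (15, 33, 39, 17, 5, 38), (15, 33, 39, 17, 5, 39), (15, 33, 39, 17, 7, 38), (15, 33, 39, 17, 7, 39), (15, 40, 40, 7, 4, 38), (15, 40, 40, 7, 4, 39), (15, 40, 40, 7, 5, 38), (15, 40, 40, 7, 5, 39), (15, 40, 40, 7, 7, 38), (15, 40, 40, 7, 7, 39), (21, 17, 12, 20, 15, 9), (21, 17, 12, 20, 35, 9), (21, 22, 24, 2, 15, 9), (21, 22, 24, 2, 35, 9), (21, 26, 13, 39, 15, 9), (21, 26, 13, 39, 35, 9), (21, 30, 29, 23, 15, 9), (21, 30, 29, 23, 35, 9), (21, 30, 37, 39, 15, 9), (21, 30, 37, 39, 35, 9), (21, 8, 1, 5, 15, 9), (21, 8, 1, 5, 35, 9)}
Filtering on D ≥ 38 leaves {(15, 12, 29, 27, 4, 38), (15, 12, 29, 27, 4, 39), (15, 12, 29, 27, 5, 38), (15, 12, 29, 27, 5, 39), (15, 12, 29, 27, 7, 38), (15, 12, 29, 27, 7, 39), (15, 25, 13, 11, 4, 38), (15, 25, 13, 11, 4, 39), (15, 25, 13, 11, 5, 38), (15, 25, 13, 11, 5, 39), (15, 25, 13, 11, 7, 38), (15, 25, 13, 11, 7, 39), (15, 33, 39, 17, 4, 38), (15, 33, 39, 17, 4, 39), (15, 33, 39, 17, 5, 38), (15, 33, 39, 17, 5, 39), (15, 33, 39, 17, 7, 38), (15, 33, 39, 17, 7, 39), (15, 40, 40, 7, 4, 38), (15, 40, 40, 7, 4, 39), (15, 40, 40, 7, 5, 38), (15, 40, 40, 7, 5, 39), (15, 40, 40, 7, 7, 38), (15, 40, 40, 7, 7, 39)}.
Filtering on F ≥ 15 AND D = 38 leaves {(15, 12, 29, 27, 4, 38), (15, 12, 29, 27, 5, 38), (15, 12, 29, 27, 7, 38), (15, 25, 13, 11, 4, 38), (15, 25, 13, 11, 5, 38), (15, 25, 13, 11, 7, 38), (15, 33, 39, 17, 4, 38), (15, 33, 39, 17, 5, 38), (15, 33, 39, 17, 7, 38), (15, 40, 40, 7, 4, 38), (15, 40, 40, 7, 5, 38), (15, 40, 40, 7, 7, 38)}.
Keep only column(s) F, A (8 duplicate(s) eliminated): {(15, 11), (15, 17), (15, 27), (15, 7)}

{(15, 11), (15, 17), (15, 27), (15, 7)}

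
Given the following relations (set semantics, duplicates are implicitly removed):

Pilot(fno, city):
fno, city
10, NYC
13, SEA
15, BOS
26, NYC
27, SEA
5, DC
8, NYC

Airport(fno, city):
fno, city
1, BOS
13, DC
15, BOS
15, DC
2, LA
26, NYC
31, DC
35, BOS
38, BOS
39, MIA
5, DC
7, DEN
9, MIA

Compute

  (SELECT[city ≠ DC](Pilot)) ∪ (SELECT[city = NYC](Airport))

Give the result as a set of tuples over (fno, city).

Apply σ_{city ≠ DC}; surviving tuples: {(10, NYC), (13, SEA), (15, BOS), (26, NYC), (27, SEA), (8, NYC)}
Apply σ_{city = NYC}; surviving tuples: {(26, NYC)}
Set union of the two operands is {(10, NYC), (13, SEA), (15, BOS), (26, NYC), (27, SEA), (8, NYC)}.

{(10, NYC), (13, SEA), (15, BOS), (26, NYC), (27, SEA), (8, NYC)}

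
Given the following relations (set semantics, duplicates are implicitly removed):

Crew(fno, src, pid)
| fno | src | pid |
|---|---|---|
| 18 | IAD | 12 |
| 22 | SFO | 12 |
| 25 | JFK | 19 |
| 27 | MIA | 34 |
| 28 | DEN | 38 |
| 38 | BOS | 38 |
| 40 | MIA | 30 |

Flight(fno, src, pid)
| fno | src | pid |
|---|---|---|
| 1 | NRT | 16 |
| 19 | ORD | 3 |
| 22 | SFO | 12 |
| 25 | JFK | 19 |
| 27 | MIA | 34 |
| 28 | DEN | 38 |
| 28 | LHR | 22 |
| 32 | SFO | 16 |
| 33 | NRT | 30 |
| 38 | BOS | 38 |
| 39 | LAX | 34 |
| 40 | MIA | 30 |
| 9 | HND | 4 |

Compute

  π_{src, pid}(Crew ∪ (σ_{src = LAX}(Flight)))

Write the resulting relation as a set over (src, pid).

{(BOS, 38), (DEN, 38), (IAD, 12), (JFK, 19), (LAX, 34), (MIA, 30), (MIA, 34), (SFO, 12)}

Selection src = LAX: {(39, LAX, 34)}
Taking the union: {(18, IAD, 12), (22, SFO, 12), (25, JFK, 19), (27, MIA, 34), (28, DEN, 38), (38, BOS, 38), (39, LAX, 34), (40, MIA, 30)}
π_{src, pid} gives {(BOS, 38), (DEN, 38), (IAD, 12), (JFK, 19), (LAX, 34), (MIA, 30), (MIA, 34), (SFO, 12)}.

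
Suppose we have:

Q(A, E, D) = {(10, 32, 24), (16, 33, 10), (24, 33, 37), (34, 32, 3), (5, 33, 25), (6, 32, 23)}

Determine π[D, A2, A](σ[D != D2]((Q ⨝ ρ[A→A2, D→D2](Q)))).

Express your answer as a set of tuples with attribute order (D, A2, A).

ρ[A→A2, D→D2]: schema becomes (A2, E, D2); tuples unchanged.
Joining Q and ρ[A→A2, D→D2](Q) on E yields {(10, 32, 24, 10, 24), (10, 32, 24, 34, 3), (10, 32, 24, 6, 23), (16, 33, 10, 16, 10), (16, 33, 10, 24, 37), (16, 33, 10, 5, 25), (24, 33, 37, 16, 10), (24, 33, 37, 24, 37), (24, 33, 37, 5, 25), (34, 32, 3, 10, 24), (34, 32, 3, 34, 3), (34, 32, 3, 6, 23), (5, 33, 25, 16, 10), (5, 33, 25, 24, 37), (5, 33, 25, 5, 25), (6, 32, 23, 10, 24), (6, 32, 23, 34, 3), (6, 32, 23, 6, 23)}.
Selection D != D2: {(10, 32, 24, 34, 3), (10, 32, 24, 6, 23), (16, 33, 10, 24, 37), (16, 33, 10, 5, 25), (24, 33, 37, 16, 10), (24, 33, 37, 5, 25), (34, 32, 3, 10, 24), (34, 32, 3, 6, 23), (5, 33, 25, 16, 10), (5, 33, 25, 24, 37), (6, 32, 23, 10, 24), (6, 32, 23, 34, 3)}
Projecting to D, A2, A: {(10, 24, 16), (10, 5, 16), (23, 10, 6), (23, 34, 6), (24, 34, 10), (24, 6, 10), (25, 16, 5), (25, 24, 5), (3, 10, 34), (3, 6, 34), (37, 16, 24), (37, 5, 24)}

{(10, 24, 16), (10, 5, 16), (23, 10, 6), (23, 34, 6), (24, 34, 10), (24, 6, 10), (25, 16, 5), (25, 24, 5), (3, 10, 34), (3, 6, 34), (37, 16, 24), (37, 5, 24)}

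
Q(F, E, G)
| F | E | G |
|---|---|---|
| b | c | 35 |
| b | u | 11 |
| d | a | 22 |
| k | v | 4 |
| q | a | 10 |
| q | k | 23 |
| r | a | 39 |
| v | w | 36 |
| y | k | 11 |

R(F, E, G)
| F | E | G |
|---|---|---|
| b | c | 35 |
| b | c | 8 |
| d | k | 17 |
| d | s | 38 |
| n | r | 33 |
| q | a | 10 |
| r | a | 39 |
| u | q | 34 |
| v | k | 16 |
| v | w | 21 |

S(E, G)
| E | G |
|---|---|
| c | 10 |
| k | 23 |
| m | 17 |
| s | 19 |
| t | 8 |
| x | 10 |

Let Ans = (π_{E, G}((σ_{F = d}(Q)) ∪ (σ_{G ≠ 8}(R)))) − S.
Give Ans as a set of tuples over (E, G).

{(a, 10), (a, 22), (a, 39), (c, 35), (k, 16), (k, 17), (q, 34), (r, 33), (s, 38), (w, 21)}

Selection F = d: {(d, a, 22)}
Selection G ≠ 8: {(b, c, 35), (d, k, 17), (d, s, 38), (n, r, 33), (q, a, 10), (r, a, 39), (u, q, 34), (v, k, 16), (v, w, 21)}
Taking the union: {(b, c, 35), (d, a, 22), (d, k, 17), (d, s, 38), (n, r, 33), (q, a, 10), (r, a, 39), (u, q, 34), (v, k, 16), (v, w, 21)}
π[E, G]: project onto (E, G) → {(a, 10), (a, 22), (a, 39), (c, 35), (k, 16), (k, 17), (q, 34), (r, 33), (s, 38), (w, 21)}
Taking the difference: {(a, 10), (a, 22), (a, 39), (c, 35), (k, 16), (k, 17), (q, 34), (r, 33), (s, 38), (w, 21)}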